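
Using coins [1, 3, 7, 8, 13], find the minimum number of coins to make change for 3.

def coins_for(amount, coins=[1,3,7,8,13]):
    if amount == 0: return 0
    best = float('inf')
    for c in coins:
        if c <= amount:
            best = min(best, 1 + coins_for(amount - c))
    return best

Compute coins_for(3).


Building up with DP:
coins_for(0) = 0
coins_for(1) = min(1+coins_for(0)=1+0=1) = 1
coins_for(2) = min(1+coins_for(1)=1+1=2) = 2
coins_for(3) = min(1+coins_for(2)=1+2=3, 1+coins_for(0)=1+0=1) = 1

1


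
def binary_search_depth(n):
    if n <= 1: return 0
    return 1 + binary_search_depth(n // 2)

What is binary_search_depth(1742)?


1742 / 2 = 871
871 / 2 = 435
435 / 2 = 217
217 / 2 = 108
108 / 2 = 54
54 / 2 = 27
27 / 2 = 13
13 / 2 = 6
6 / 2 = 3
3 / 2 = 1
Reached 1 after 10 halvings

10


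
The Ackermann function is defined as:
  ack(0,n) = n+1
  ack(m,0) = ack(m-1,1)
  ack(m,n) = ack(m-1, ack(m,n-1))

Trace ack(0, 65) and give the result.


ack(0, 65) = 66
Result: ack(0, 65) = 66

66


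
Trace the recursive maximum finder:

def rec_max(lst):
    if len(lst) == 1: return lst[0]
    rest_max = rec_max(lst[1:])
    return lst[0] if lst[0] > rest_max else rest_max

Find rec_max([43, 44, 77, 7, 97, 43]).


rec_max([43, 44, 77, 7, 97, 43]): compare 43 with rec_max([44, 77, 7, 97, 43])
rec_max([44, 77, 7, 97, 43]): compare 44 with rec_max([77, 7, 97, 43])
rec_max([77, 7, 97, 43]): compare 77 with rec_max([7, 97, 43])
rec_max([7, 97, 43]): compare 7 with rec_max([97, 43])
rec_max([97, 43]): compare 97 with rec_max([43])
rec_max([43]) = 43  (base case)
Compare 97 with 43 -> 97
Compare 7 with 97 -> 97
Compare 77 with 97 -> 97
Compare 44 with 97 -> 97
Compare 43 with 97 -> 97

97


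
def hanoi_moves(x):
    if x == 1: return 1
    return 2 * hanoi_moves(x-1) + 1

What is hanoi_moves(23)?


hanoi_moves(23) = 2 * hanoi_moves(22) + 1
hanoi_moves(22) = 2 * hanoi_moves(21) + 1
hanoi_moves(21) = 2 * hanoi_moves(20) + 1
hanoi_moves(20) = 2 * hanoi_moves(19) + 1
hanoi_moves(19) = 2 * hanoi_moves(18) + 1
hanoi_moves(18) = 2 * hanoi_moves(17) + 1
hanoi_moves(17) = 2 * hanoi_moves(16) + 1
hanoi_moves(16) = 2 * hanoi_moves(15) + 1
hanoi_moves(15) = 2 * hanoi_moves(14) + 1
hanoi_moves(14) = 2 * hanoi_moves(13) + 1
hanoi_moves(13) = 2 * hanoi_moves(12) + 1
hanoi_moves(12) = 2 * hanoi_moves(11) + 1
hanoi_moves(11) = 2 * hanoi_moves(10) + 1
hanoi_moves(10) = 2 * hanoi_moves(9) + 1
hanoi_moves(9) = 2 * hanoi_moves(8) + 1
hanoi_moves(8) = 2 * hanoi_moves(7) + 1
hanoi_moves(7) = 2 * hanoi_moves(6) + 1
hanoi_moves(6) = 2 * hanoi_moves(5) + 1
hanoi_moves(5) = 2 * hanoi_moves(4) + 1
hanoi_moves(4) = 2 * hanoi_moves(3) + 1
hanoi_moves(3) = 2 * hanoi_moves(2) + 1
hanoi_moves(2) = 2 * hanoi_moves(1) + 1
hanoi_moves(1) = 1  (base case)
hanoi_moves(2) = 2 * 1 + 1 = 3
hanoi_moves(3) = 2 * 3 + 1 = 7
hanoi_moves(4) = 2 * 7 + 1 = 15
hanoi_moves(5) = 2 * 15 + 1 = 31
hanoi_moves(6) = 2 * 31 + 1 = 63
hanoi_moves(7) = 2 * 63 + 1 = 127
hanoi_moves(8) = 2 * 127 + 1 = 255
hanoi_moves(9) = 2 * 255 + 1 = 511
hanoi_moves(10) = 2 * 511 + 1 = 1023
hanoi_moves(11) = 2 * 1023 + 1 = 2047
hanoi_moves(12) = 2 * 2047 + 1 = 4095
hanoi_moves(13) = 2 * 4095 + 1 = 8191
hanoi_moves(14) = 2 * 8191 + 1 = 16383
hanoi_moves(15) = 2 * 16383 + 1 = 32767
hanoi_moves(16) = 2 * 32767 + 1 = 65535
hanoi_moves(17) = 2 * 65535 + 1 = 131071
hanoi_moves(18) = 2 * 131071 + 1 = 262143
hanoi_moves(19) = 2 * 262143 + 1 = 524287
hanoi_moves(20) = 2 * 524287 + 1 = 1048575
hanoi_moves(21) = 2 * 1048575 + 1 = 2097151
hanoi_moves(22) = 2 * 2097151 + 1 = 4194303
hanoi_moves(23) = 2 * 4194303 + 1 = 8388607

8388607


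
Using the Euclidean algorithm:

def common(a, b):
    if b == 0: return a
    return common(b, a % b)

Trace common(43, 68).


common(43, 68) = common(68, 43)
common(68, 43) = common(43, 25)
common(43, 25) = common(25, 18)
common(25, 18) = common(18, 7)
common(18, 7) = common(7, 4)
common(7, 4) = common(4, 3)
common(4, 3) = common(3, 1)
common(3, 1) = common(1, 0)
common(1, 0) = 1  (base case)

1


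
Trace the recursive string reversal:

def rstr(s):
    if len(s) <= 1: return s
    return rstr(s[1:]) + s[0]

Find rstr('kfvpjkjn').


rstr('kfvpjkjn') = rstr('fvpjkjn') + 'k'
rstr('fvpjkjn') = rstr('vpjkjn') + 'f'
rstr('vpjkjn') = rstr('pjkjn') + 'v'
rstr('pjkjn') = rstr('jkjn') + 'p'
rstr('jkjn') = rstr('kjn') + 'j'
rstr('kjn') = rstr('jn') + 'k'
rstr('jn') = rstr('n') + 'j'
rstr('n') = 'n'  (base case)
Concatenating: 'n' + 'j' + 'k' + 'j' + 'p' + 'v' + 'f' + 'k' = 'njkjpvfk'

njkjpvfk


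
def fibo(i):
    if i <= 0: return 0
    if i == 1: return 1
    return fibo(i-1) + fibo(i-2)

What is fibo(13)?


Computing fibo(13) bottom-up:
fibo(0) = 0
fibo(1) = 1
fibo(2) = fibo(1) + fibo(0) = 1 + 0 = 1
fibo(3) = fibo(2) + fibo(1) = 1 + 1 = 2
fibo(4) = fibo(3) + fibo(2) = 2 + 1 = 3
fibo(5) = fibo(4) + fibo(3) = 3 + 2 = 5
fibo(6) = fibo(5) + fibo(4) = 5 + 3 = 8
fibo(7) = fibo(6) + fibo(5) = 8 + 5 = 13
fibo(8) = fibo(7) + fibo(6) = 13 + 8 = 21
fibo(9) = fibo(8) + fibo(7) = 21 + 13 = 34
fibo(10) = fibo(9) + fibo(8) = 34 + 21 = 55
fibo(11) = fibo(10) + fibo(9) = 55 + 34 = 89
fibo(12) = fibo(11) + fibo(10) = 89 + 55 = 144
fibo(13) = fibo(12) + fibo(11) = 144 + 89 = 233

233


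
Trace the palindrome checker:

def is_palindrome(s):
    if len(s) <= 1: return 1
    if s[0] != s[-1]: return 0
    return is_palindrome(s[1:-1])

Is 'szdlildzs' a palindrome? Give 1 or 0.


is_palindrome('szdlildzs'): s[0]='s' == s[-1]='s' -> check is_palindrome('zdlildz')
is_palindrome('zdlildz'): s[0]='z' == s[-1]='z' -> check is_palindrome('dlild')
is_palindrome('dlild'): s[0]='d' == s[-1]='d' -> check is_palindrome('lil')
is_palindrome('lil'): s[0]='l' == s[-1]='l' -> check is_palindrome('i')
is_palindrome('i'): len <= 1 -> return 1  (base case)
Result: 1 (palindrome)

1


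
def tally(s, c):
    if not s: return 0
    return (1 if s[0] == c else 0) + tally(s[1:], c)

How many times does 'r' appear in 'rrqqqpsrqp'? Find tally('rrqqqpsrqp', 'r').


s[0]='r' == 'r' -> 1
s[0]='r' == 'r' -> 1
s[0]='q' != 'r' -> 0
s[0]='q' != 'r' -> 0
s[0]='q' != 'r' -> 0
s[0]='p' != 'r' -> 0
s[0]='s' != 'r' -> 0
s[0]='r' == 'r' -> 1
s[0]='q' != 'r' -> 0
s[0]='p' != 'r' -> 0
Sum: 1 + 1 + 0 + 0 + 0 + 0 + 0 + 1 + 0 + 0 = 3

3


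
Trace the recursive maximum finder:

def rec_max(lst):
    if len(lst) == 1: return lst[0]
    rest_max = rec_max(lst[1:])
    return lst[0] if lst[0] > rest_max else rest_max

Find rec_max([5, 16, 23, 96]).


rec_max([5, 16, 23, 96]): compare 5 with rec_max([16, 23, 96])
rec_max([16, 23, 96]): compare 16 with rec_max([23, 96])
rec_max([23, 96]): compare 23 with rec_max([96])
rec_max([96]) = 96  (base case)
Compare 23 with 96 -> 96
Compare 16 with 96 -> 96
Compare 5 with 96 -> 96

96


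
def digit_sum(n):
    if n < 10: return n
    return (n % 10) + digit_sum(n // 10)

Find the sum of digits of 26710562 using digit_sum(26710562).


digit_sum(26710562) = 2 + digit_sum(2671056)
digit_sum(2671056) = 6 + digit_sum(267105)
digit_sum(267105) = 5 + digit_sum(26710)
digit_sum(26710) = 0 + digit_sum(2671)
digit_sum(2671) = 1 + digit_sum(267)
digit_sum(267) = 7 + digit_sum(26)
digit_sum(26) = 6 + digit_sum(2)
digit_sum(2) = 2  (base case)
Total: 2 + 6 + 5 + 0 + 1 + 7 + 6 + 2 = 29

29


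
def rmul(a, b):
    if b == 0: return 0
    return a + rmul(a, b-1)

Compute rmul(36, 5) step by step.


rmul(36, 5) = 36 + rmul(36, 4)
rmul(36, 4) = 36 + rmul(36, 3)
rmul(36, 3) = 36 + rmul(36, 2)
rmul(36, 2) = 36 + rmul(36, 1)
rmul(36, 1) = 36 + rmul(36, 0)
rmul(36, 0) = 0  (base case)
Total: 36 + 36 + 36 + 36 + 36 + 0 = 180

180


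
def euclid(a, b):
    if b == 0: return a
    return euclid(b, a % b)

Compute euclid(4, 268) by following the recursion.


euclid(4, 268) = euclid(268, 4)
euclid(268, 4) = euclid(4, 0)
euclid(4, 0) = 4  (base case)

4


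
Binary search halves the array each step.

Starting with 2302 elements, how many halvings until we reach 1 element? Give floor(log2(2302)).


2302 / 2 = 1151
1151 / 2 = 575
575 / 2 = 287
287 / 2 = 143
143 / 2 = 71
71 / 2 = 35
35 / 2 = 17
17 / 2 = 8
8 / 2 = 4
4 / 2 = 2
2 / 2 = 1
Reached 1 after 11 halvings

11


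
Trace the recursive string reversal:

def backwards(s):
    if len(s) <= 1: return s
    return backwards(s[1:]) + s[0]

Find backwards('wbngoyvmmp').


backwards('wbngoyvmmp') = backwards('bngoyvmmp') + 'w'
backwards('bngoyvmmp') = backwards('ngoyvmmp') + 'b'
backwards('ngoyvmmp') = backwards('goyvmmp') + 'n'
backwards('goyvmmp') = backwards('oyvmmp') + 'g'
backwards('oyvmmp') = backwards('yvmmp') + 'o'
backwards('yvmmp') = backwards('vmmp') + 'y'
backwards('vmmp') = backwards('mmp') + 'v'
backwards('mmp') = backwards('mp') + 'm'
backwards('mp') = backwards('p') + 'm'
backwards('p') = 'p'  (base case)
Concatenating: 'p' + 'm' + 'm' + 'v' + 'y' + 'o' + 'g' + 'n' + 'b' + 'w' = 'pmmvyognbw'

pmmvyognbw


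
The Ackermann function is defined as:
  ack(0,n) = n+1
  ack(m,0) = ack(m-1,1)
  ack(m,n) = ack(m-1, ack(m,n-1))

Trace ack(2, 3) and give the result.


ack(2, 3) = ack(1, ack(2, 2))
  ack(2, 2) = ack(1, ack(2, 1))
    ack(2, 1) = ack(1, ack(2, 0))
      ack(2, 0) = ack(1, 1)
        ack(1, 1) = ack(0, ack(1, 0))
          ack(1, 0) = ack(0, 1)
          ack(0, 1) = 2
          = ack(0, 2)
          ack(0, 2) = 3
      = ack(1, 3)
      ack(1, 3) = ack(0, ack(1, 2))
        ack(1, 2) = ack(0, ack(1, 1))
          ack(1, 1) = ack(0, ack(1, 0))
          ack(1, 0) = ack(0, 1)
          ack(0, 1) = 2
            = ack(0, 2)
          ack(0, 2) = 3
          = ack(0, 3)
          ack(0, 3) = 4
        = ack(0, 4)
        ack(0, 4) = 5
    = ack(1, 5)
    ack(1, 5) = ack(0, ack(1, 4))
      ack(1, 4) = ack(0, ack(1, 3))
        ack(1, 3) = ack(0, ack(1, 2))
... (trace truncated)
Result: ack(2, 3) = 9

9


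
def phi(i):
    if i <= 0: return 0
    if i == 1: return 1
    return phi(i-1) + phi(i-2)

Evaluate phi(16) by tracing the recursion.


Computing phi(16) bottom-up:
phi(0) = 0
phi(1) = 1
phi(2) = phi(1) + phi(0) = 1 + 0 = 1
phi(3) = phi(2) + phi(1) = 1 + 1 = 2
phi(4) = phi(3) + phi(2) = 2 + 1 = 3
phi(5) = phi(4) + phi(3) = 3 + 2 = 5
phi(6) = phi(5) + phi(4) = 5 + 3 = 8
phi(7) = phi(6) + phi(5) = 8 + 5 = 13
phi(8) = phi(7) + phi(6) = 13 + 8 = 21
phi(9) = phi(8) + phi(7) = 21 + 13 = 34
phi(10) = phi(9) + phi(8) = 34 + 21 = 55
phi(11) = phi(10) + phi(9) = 55 + 34 = 89
phi(12) = phi(11) + phi(10) = 89 + 55 = 144
phi(13) = phi(12) + phi(11) = 144 + 89 = 233
phi(14) = phi(13) + phi(12) = 233 + 144 = 377
phi(15) = phi(14) + phi(13) = 377 + 233 = 610
phi(16) = phi(15) + phi(14) = 610 + 377 = 987

987


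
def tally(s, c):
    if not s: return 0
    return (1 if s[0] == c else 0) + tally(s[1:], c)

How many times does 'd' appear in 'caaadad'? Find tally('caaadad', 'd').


s[0]='c' != 'd' -> 0
s[0]='a' != 'd' -> 0
s[0]='a' != 'd' -> 0
s[0]='a' != 'd' -> 0
s[0]='d' == 'd' -> 1
s[0]='a' != 'd' -> 0
s[0]='d' == 'd' -> 1
Sum: 0 + 0 + 0 + 0 + 1 + 0 + 1 = 2

2


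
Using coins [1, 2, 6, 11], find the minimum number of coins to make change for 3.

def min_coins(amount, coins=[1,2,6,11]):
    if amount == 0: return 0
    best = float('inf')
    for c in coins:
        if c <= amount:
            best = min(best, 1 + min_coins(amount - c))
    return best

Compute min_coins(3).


Building up with DP:
min_coins(0) = 0
min_coins(1) = min(1+min_coins(0)=1+0=1) = 1
min_coins(2) = min(1+min_coins(1)=1+1=2, 1+min_coins(0)=1+0=1) = 1
min_coins(3) = min(1+min_coins(2)=1+1=2, 1+min_coins(1)=1+1=2) = 2

2


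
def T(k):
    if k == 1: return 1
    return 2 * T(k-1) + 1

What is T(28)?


T(28) = 2 * T(27) + 1
T(27) = 2 * T(26) + 1
T(26) = 2 * T(25) + 1
T(25) = 2 * T(24) + 1
T(24) = 2 * T(23) + 1
T(23) = 2 * T(22) + 1
T(22) = 2 * T(21) + 1
T(21) = 2 * T(20) + 1
T(20) = 2 * T(19) + 1
T(19) = 2 * T(18) + 1
T(18) = 2 * T(17) + 1
T(17) = 2 * T(16) + 1
T(16) = 2 * T(15) + 1
T(15) = 2 * T(14) + 1
T(14) = 2 * T(13) + 1
T(13) = 2 * T(12) + 1
T(12) = 2 * T(11) + 1
T(11) = 2 * T(10) + 1
T(10) = 2 * T(9) + 1
T(9) = 2 * T(8) + 1
T(8) = 2 * T(7) + 1
T(7) = 2 * T(6) + 1
T(6) = 2 * T(5) + 1
T(5) = 2 * T(4) + 1
T(4) = 2 * T(3) + 1
T(3) = 2 * T(2) + 1
T(2) = 2 * T(1) + 1
T(1) = 1  (base case)
T(2) = 2 * 1 + 1 = 3
T(3) = 2 * 3 + 1 = 7
T(4) = 2 * 7 + 1 = 15
T(5) = 2 * 15 + 1 = 31
T(6) = 2 * 31 + 1 = 63
T(7) = 2 * 63 + 1 = 127
T(8) = 2 * 127 + 1 = 255
T(9) = 2 * 255 + 1 = 511
T(10) = 2 * 511 + 1 = 1023
T(11) = 2 * 1023 + 1 = 2047
T(12) = 2 * 2047 + 1 = 4095
T(13) = 2 * 4095 + 1 = 8191
T(14) = 2 * 8191 + 1 = 16383
T(15) = 2 * 16383 + 1 = 32767
T(16) = 2 * 32767 + 1 = 65535
T(17) = 2 * 65535 + 1 = 131071
T(18) = 2 * 131071 + 1 = 262143
T(19) = 2 * 262143 + 1 = 524287
T(20) = 2 * 524287 + 1 = 1048575
T(21) = 2 * 1048575 + 1 = 2097151
T(22) = 2 * 2097151 + 1 = 4194303
T(23) = 2 * 4194303 + 1 = 8388607
T(24) = 2 * 8388607 + 1 = 16777215
T(25) = 2 * 16777215 + 1 = 33554431
T(26) = 2 * 33554431 + 1 = 67108863
T(27) = 2 * 67108863 + 1 = 134217727
T(28) = 2 * 134217727 + 1 = 268435455

268435455


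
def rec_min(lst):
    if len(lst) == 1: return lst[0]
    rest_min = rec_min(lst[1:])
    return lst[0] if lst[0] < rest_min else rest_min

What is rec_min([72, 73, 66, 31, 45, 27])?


rec_min([72, 73, 66, 31, 45, 27]): compare 72 with rec_min([73, 66, 31, 45, 27])
rec_min([73, 66, 31, 45, 27]): compare 73 with rec_min([66, 31, 45, 27])
rec_min([66, 31, 45, 27]): compare 66 with rec_min([31, 45, 27])
rec_min([31, 45, 27]): compare 31 with rec_min([45, 27])
rec_min([45, 27]): compare 45 with rec_min([27])
rec_min([27]) = 27  (base case)
Compare 45 with 27 -> 27
Compare 31 with 27 -> 27
Compare 66 with 27 -> 27
Compare 73 with 27 -> 27
Compare 72 with 27 -> 27

27


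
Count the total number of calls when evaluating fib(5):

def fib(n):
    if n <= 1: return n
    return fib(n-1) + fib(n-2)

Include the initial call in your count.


Let C(n) = total calls for fib(n)
C(0) = 1, C(1) = 1
C(2) = 1 + C(1) + C(0) = 1 + 1 + 1 = 3
C(3) = 1 + C(2) + C(1) = 1 + 3 + 1 = 5
C(4) = 1 + C(3) + C(2) = 1 + 5 + 3 = 9
C(5) = 1 + C(4) + C(3) = 1 + 9 + 5 = 15

15


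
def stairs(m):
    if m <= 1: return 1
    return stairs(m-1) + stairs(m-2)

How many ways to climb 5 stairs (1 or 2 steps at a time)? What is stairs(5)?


Building up from base cases:
stairs(0) = 1
stairs(1) = 1
stairs(2) = stairs(1) + stairs(0) = 1 + 1 = 2
stairs(3) = stairs(2) + stairs(1) = 2 + 1 = 3
stairs(4) = stairs(3) + stairs(2) = 3 + 2 = 5
stairs(5) = stairs(4) + stairs(3) = 5 + 3 = 8

8


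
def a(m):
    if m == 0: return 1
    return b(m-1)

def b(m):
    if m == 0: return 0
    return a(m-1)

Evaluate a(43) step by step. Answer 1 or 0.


a(43) = b(42)
b(42) = a(41)
a(41) = b(40)
b(40) = a(39)
a(39) = b(38)
b(38) = a(37)
a(37) = b(36)
b(36) = a(35)
a(35) = b(34)
b(34) = a(33)
a(33) = b(32)
b(32) = a(31)
a(31) = b(30)
b(30) = a(29)
a(29) = b(28)
b(28) = a(27)
a(27) = b(26)
b(26) = a(25)
a(25) = b(24)
b(24) = a(23)
a(23) = b(22)
b(22) = a(21)
a(21) = b(20)
b(20) = a(19)
a(19) = b(18)
b(18) = a(17)
a(17) = b(16)
b(16) = a(15)
a(15) = b(14)
b(14) = a(13)
a(13) = b(12)
b(12) = a(11)
a(11) = b(10)
b(10) = a(9)
a(9) = b(8)
b(8) = a(7)
a(7) = b(6)
b(6) = a(5)
a(5) = b(4)
b(4) = a(3)
a(3) = b(2)
b(2) = a(1)
a(1) = b(0)
b(0) = 0  (base case)
Result: 0

0


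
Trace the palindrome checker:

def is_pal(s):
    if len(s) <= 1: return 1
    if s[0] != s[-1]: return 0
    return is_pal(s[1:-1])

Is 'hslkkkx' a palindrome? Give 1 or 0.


is_pal('hslkkkx'): s[0]='h' != s[-1]='x' -> return 0
Result: 0 (not a palindrome)

0


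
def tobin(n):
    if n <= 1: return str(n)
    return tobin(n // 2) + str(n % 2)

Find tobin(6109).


tobin(6109) = tobin(3054) + '1'
tobin(3054) = tobin(1527) + '0'
tobin(1527) = tobin(763) + '1'
tobin(763) = tobin(381) + '1'
tobin(381) = tobin(190) + '1'
tobin(190) = tobin(95) + '0'
tobin(95) = tobin(47) + '1'
tobin(47) = tobin(23) + '1'
tobin(23) = tobin(11) + '1'
tobin(11) = tobin(5) + '1'
tobin(5) = tobin(2) + '1'
tobin(2) = tobin(1) + '0'
tobin(1) = '1'  (base case)
Concatenating: '1' + '0' + '1' + '1' + '1' + '1' + '1' + '0' + '1' + '1' + '1' + '0' + '1' = '1011111011101'

1011111011101


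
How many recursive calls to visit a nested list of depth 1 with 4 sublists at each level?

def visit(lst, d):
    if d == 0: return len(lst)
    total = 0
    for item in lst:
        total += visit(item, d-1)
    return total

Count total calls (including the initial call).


At depth 0 (root): 1 call
At depth 1: each of 1 parents calls visit on 4 children = 4 calls
Total: 1 + 4 = 5

5


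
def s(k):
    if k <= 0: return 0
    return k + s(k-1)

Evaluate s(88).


s(88)
= 88 + 87 + 86 + 85 + 84 + 83 + 82 + 81 + 80 + 79 + 78 + 77 + 76 + 75 + 74 + 73 + 72 + 71 + 70 + 69 + 68 + 67 + 66 + 65 + 64 + 63 + 62 + 61 + 60 + 59 + 58 + 57 + 56 + 55 + 54 + 53 + 52 + 51 + 50 + 49 + 48 + 47 + 46 + 45 + 44 + 43 + 42 + 41 + 40 + 39 + 38 + 37 + 36 + 35 + 34 + 33 + 32 + 31 + 30 + 29 + 28 + 27 + 26 + 25 + 24 + 23 + 22 + 21 + 20 + 19 + 18 + 17 + 16 + 15 + 14 + 13 + 12 + 11 + 10 + 9 + 8 + 7 + 6 + 5 + 4 + 3 + 2 + 1 + s(0)
= 88 + 87 + 86 + 85 + 84 + 83 + 82 + 81 + 80 + 79 + 78 + 77 + 76 + 75 + 74 + 73 + 72 + 71 + 70 + 69 + 68 + 67 + 66 + 65 + 64 + 63 + 62 + 61 + 60 + 59 + 58 + 57 + 56 + 55 + 54 + 53 + 52 + 51 + 50 + 49 + 48 + 47 + 46 + 45 + 44 + 43 + 42 + 41 + 40 + 39 + 38 + 37 + 36 + 35 + 34 + 33 + 32 + 31 + 30 + 29 + 28 + 27 + 26 + 25 + 24 + 23 + 22 + 21 + 20 + 19 + 18 + 17 + 16 + 15 + 14 + 13 + 12 + 11 + 10 + 9 + 8 + 7 + 6 + 5 + 4 + 3 + 2 + 1 + 0
= 3916

3916


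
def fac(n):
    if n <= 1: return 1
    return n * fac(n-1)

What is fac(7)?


fac(7)
= 7 * fac(6)
= 7 * 6 * fac(5)
= 7 * 6 * 5 * fac(4)
= 7 * 6 * 5 * 4 * fac(3)
= 7 * 6 * 5 * 4 * 3 * fac(2)
= 7 * 6 * 5 * 4 * 3 * 2 * fac(1)
= 7 * 6 * 5 * 4 * 3 * 2 * 1
= 5040

5040


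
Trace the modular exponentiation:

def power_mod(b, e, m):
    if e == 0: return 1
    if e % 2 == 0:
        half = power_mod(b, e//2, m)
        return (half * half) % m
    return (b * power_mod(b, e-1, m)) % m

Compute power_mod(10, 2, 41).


power_mod(10, 2, 41): e is even, compute power_mod(10, 1, 41)
  power_mod(10, 1, 41): e is odd, compute power_mod(10, 0, 41)
    power_mod(10, 0, 41) = 1
  (10 * 1) % 41 = 10
half=10, (10*10) % 41 = 18

18


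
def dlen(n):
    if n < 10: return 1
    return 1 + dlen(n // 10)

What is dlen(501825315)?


dlen(501825315) = 1 + dlen(50182531)
dlen(50182531) = 1 + dlen(5018253)
dlen(5018253) = 1 + dlen(501825)
dlen(501825) = 1 + dlen(50182)
dlen(50182) = 1 + dlen(5018)
dlen(5018) = 1 + dlen(501)
dlen(501) = 1 + dlen(50)
dlen(50) = 1 + dlen(5)
dlen(5) = 1  (base case: 5 < 10)
Unwinding: 1 + 1 + 1 + 1 + 1 + 1 + 1 + 1 + 1 = 9

9


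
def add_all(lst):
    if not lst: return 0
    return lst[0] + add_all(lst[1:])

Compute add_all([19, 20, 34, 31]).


add_all([19, 20, 34, 31]) = 19 + add_all([20, 34, 31])
add_all([20, 34, 31]) = 20 + add_all([34, 31])
add_all([34, 31]) = 34 + add_all([31])
add_all([31]) = 31 + add_all([])
add_all([]) = 0  (base case)
Total: 19 + 20 + 34 + 31 + 0 = 104

104


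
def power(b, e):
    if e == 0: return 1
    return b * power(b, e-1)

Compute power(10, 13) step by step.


power(10, 13)
= 10 * power(10, 12)
= 10 * 10 * power(10, 11)
= 10 * 10 * 10 * power(10, 10)
= 10 * 10 * 10 * 10 * power(10, 9)
= 10 * 10 * 10 * 10 * 10 * power(10, 8)
= 10 * 10 * 10 * 10 * 10 * 10 * power(10, 7)
= 10 * 10 * 10 * 10 * 10 * 10 * 10 * power(10, 6)
= 10 * 10 * 10 * 10 * 10 * 10 * 10 * 10 * power(10, 5)
= 10 * 10 * 10 * 10 * 10 * 10 * 10 * 10 * 10 * power(10, 4)
= 10 * 10 * 10 * 10 * 10 * 10 * 10 * 10 * 10 * 10 * power(10, 3)
= 10 * 10 * 10 * 10 * 10 * 10 * 10 * 10 * 10 * 10 * 10 * power(10, 2)
= 10 * 10 * 10 * 10 * 10 * 10 * 10 * 10 * 10 * 10 * 10 * 10 * power(10, 1)
= 10 * 10 * 10 * 10 * 10 * 10 * 10 * 10 * 10 * 10 * 10 * 10 * 10 * power(10, 0)
= 10 * 10 * 10 * 10 * 10 * 10 * 10 * 10 * 10 * 10 * 10 * 10 * 10 * 1
= 10000000000000

10000000000000


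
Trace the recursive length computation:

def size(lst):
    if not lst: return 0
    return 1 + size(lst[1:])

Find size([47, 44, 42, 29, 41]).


size([47, 44, 42, 29, 41]) = 1 + size([44, 42, 29, 41])
size([44, 42, 29, 41]) = 1 + size([42, 29, 41])
size([42, 29, 41]) = 1 + size([29, 41])
size([29, 41]) = 1 + size([41])
size([41]) = 1 + size([])
size([]) = 0  (base case)
Unwinding: 1 + 1 + 1 + 1 + 1 + 0 = 5

5


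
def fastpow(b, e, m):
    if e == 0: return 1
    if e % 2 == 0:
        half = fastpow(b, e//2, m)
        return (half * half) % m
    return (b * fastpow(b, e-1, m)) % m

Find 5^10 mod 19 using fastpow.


fastpow(5, 10, 19): e is even, compute fastpow(5, 5, 19)
  fastpow(5, 5, 19): e is odd, compute fastpow(5, 4, 19)
    fastpow(5, 4, 19): e is even, compute fastpow(5, 2, 19)
      fastpow(5, 2, 19): e is even, compute fastpow(5, 1, 19)
        fastpow(5, 1, 19): e is odd, compute fastpow(5, 0, 19)
          fastpow(5, 0, 19) = 1
        (5 * 1) % 19 = 5
      half=5, (5*5) % 19 = 6
    half=6, (6*6) % 19 = 17
  (5 * 17) % 19 = 9
half=9, (9*9) % 19 = 5

5


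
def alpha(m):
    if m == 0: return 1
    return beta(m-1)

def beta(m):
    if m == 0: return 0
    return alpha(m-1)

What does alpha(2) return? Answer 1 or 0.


alpha(2) = beta(1)
beta(1) = alpha(0)
alpha(0) = 1  (base case)
Result: 1

1


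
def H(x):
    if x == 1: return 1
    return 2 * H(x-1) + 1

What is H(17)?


H(17) = 2 * H(16) + 1
H(16) = 2 * H(15) + 1
H(15) = 2 * H(14) + 1
H(14) = 2 * H(13) + 1
H(13) = 2 * H(12) + 1
H(12) = 2 * H(11) + 1
H(11) = 2 * H(10) + 1
H(10) = 2 * H(9) + 1
H(9) = 2 * H(8) + 1
H(8) = 2 * H(7) + 1
H(7) = 2 * H(6) + 1
H(6) = 2 * H(5) + 1
H(5) = 2 * H(4) + 1
H(4) = 2 * H(3) + 1
H(3) = 2 * H(2) + 1
H(2) = 2 * H(1) + 1
H(1) = 1  (base case)
H(2) = 2 * 1 + 1 = 3
H(3) = 2 * 3 + 1 = 7
H(4) = 2 * 7 + 1 = 15
H(5) = 2 * 15 + 1 = 31
H(6) = 2 * 31 + 1 = 63
H(7) = 2 * 63 + 1 = 127
H(8) = 2 * 127 + 1 = 255
H(9) = 2 * 255 + 1 = 511
H(10) = 2 * 511 + 1 = 1023
H(11) = 2 * 1023 + 1 = 2047
H(12) = 2 * 2047 + 1 = 4095
H(13) = 2 * 4095 + 1 = 8191
H(14) = 2 * 8191 + 1 = 16383
H(15) = 2 * 16383 + 1 = 32767
H(16) = 2 * 32767 + 1 = 65535
H(17) = 2 * 65535 + 1 = 131071

131071


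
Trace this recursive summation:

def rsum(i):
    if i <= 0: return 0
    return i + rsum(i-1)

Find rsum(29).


rsum(29)
= 29 + 28 + 27 + 26 + 25 + 24 + 23 + 22 + 21 + 20 + 19 + 18 + 17 + 16 + 15 + 14 + 13 + 12 + 11 + 10 + 9 + 8 + 7 + 6 + 5 + 4 + 3 + 2 + 1 + rsum(0)
= 29 + 28 + 27 + 26 + 25 + 24 + 23 + 22 + 21 + 20 + 19 + 18 + 17 + 16 + 15 + 14 + 13 + 12 + 11 + 10 + 9 + 8 + 7 + 6 + 5 + 4 + 3 + 2 + 1 + 0
= 435

435


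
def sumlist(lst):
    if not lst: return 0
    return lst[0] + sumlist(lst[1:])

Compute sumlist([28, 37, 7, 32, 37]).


sumlist([28, 37, 7, 32, 37]) = 28 + sumlist([37, 7, 32, 37])
sumlist([37, 7, 32, 37]) = 37 + sumlist([7, 32, 37])
sumlist([7, 32, 37]) = 7 + sumlist([32, 37])
sumlist([32, 37]) = 32 + sumlist([37])
sumlist([37]) = 37 + sumlist([])
sumlist([]) = 0  (base case)
Total: 28 + 37 + 7 + 32 + 37 + 0 = 141

141


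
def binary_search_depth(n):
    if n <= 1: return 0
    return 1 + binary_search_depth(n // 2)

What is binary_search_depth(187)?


187 / 2 = 93
93 / 2 = 46
46 / 2 = 23
23 / 2 = 11
11 / 2 = 5
5 / 2 = 2
2 / 2 = 1
Reached 1 after 7 halvings

7


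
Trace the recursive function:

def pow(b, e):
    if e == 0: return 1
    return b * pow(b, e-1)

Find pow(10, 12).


pow(10, 12)
= 10 * pow(10, 11)
= 10 * 10 * pow(10, 10)
= 10 * 10 * 10 * pow(10, 9)
= 10 * 10 * 10 * 10 * pow(10, 8)
= 10 * 10 * 10 * 10 * 10 * pow(10, 7)
= 10 * 10 * 10 * 10 * 10 * 10 * pow(10, 6)
= 10 * 10 * 10 * 10 * 10 * 10 * 10 * pow(10, 5)
= 10 * 10 * 10 * 10 * 10 * 10 * 10 * 10 * pow(10, 4)
= 10 * 10 * 10 * 10 * 10 * 10 * 10 * 10 * 10 * pow(10, 3)
= 10 * 10 * 10 * 10 * 10 * 10 * 10 * 10 * 10 * 10 * pow(10, 2)
= 10 * 10 * 10 * 10 * 10 * 10 * 10 * 10 * 10 * 10 * 10 * pow(10, 1)
= 10 * 10 * 10 * 10 * 10 * 10 * 10 * 10 * 10 * 10 * 10 * 10 * pow(10, 0)
= 10 * 10 * 10 * 10 * 10 * 10 * 10 * 10 * 10 * 10 * 10 * 10 * 1
= 1000000000000

1000000000000


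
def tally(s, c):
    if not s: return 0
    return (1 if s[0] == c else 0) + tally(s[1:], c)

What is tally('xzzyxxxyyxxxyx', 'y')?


s[0]='x' != 'y' -> 0
s[0]='z' != 'y' -> 0
s[0]='z' != 'y' -> 0
s[0]='y' == 'y' -> 1
s[0]='x' != 'y' -> 0
s[0]='x' != 'y' -> 0
s[0]='x' != 'y' -> 0
s[0]='y' == 'y' -> 1
s[0]='y' == 'y' -> 1
s[0]='x' != 'y' -> 0
s[0]='x' != 'y' -> 0
s[0]='x' != 'y' -> 0
s[0]='y' == 'y' -> 1
s[0]='x' != 'y' -> 0
Sum: 0 + 0 + 0 + 1 + 0 + 0 + 0 + 1 + 1 + 0 + 0 + 0 + 1 + 0 = 4

4


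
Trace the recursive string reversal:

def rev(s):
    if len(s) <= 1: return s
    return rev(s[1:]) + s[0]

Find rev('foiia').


rev('foiia') = rev('oiia') + 'f'
rev('oiia') = rev('iia') + 'o'
rev('iia') = rev('ia') + 'i'
rev('ia') = rev('a') + 'i'
rev('a') = 'a'  (base case)
Concatenating: 'a' + 'i' + 'i' + 'o' + 'f' = 'aiiof'

aiiof


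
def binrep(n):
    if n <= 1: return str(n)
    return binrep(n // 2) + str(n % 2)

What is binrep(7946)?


binrep(7946) = binrep(3973) + '0'
binrep(3973) = binrep(1986) + '1'
binrep(1986) = binrep(993) + '0'
binrep(993) = binrep(496) + '1'
binrep(496) = binrep(248) + '0'
binrep(248) = binrep(124) + '0'
binrep(124) = binrep(62) + '0'
binrep(62) = binrep(31) + '0'
binrep(31) = binrep(15) + '1'
binrep(15) = binrep(7) + '1'
binrep(7) = binrep(3) + '1'
binrep(3) = binrep(1) + '1'
binrep(1) = '1'  (base case)
Concatenating: '1' + '1' + '1' + '1' + '1' + '0' + '0' + '0' + '0' + '1' + '0' + '1' + '0' = '1111100001010'

1111100001010


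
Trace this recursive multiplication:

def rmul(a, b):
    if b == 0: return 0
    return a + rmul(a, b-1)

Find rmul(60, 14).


rmul(60, 14) = 60 + rmul(60, 13)
rmul(60, 13) = 60 + rmul(60, 12)
rmul(60, 12) = 60 + rmul(60, 11)
rmul(60, 11) = 60 + rmul(60, 10)
rmul(60, 10) = 60 + rmul(60, 9)
rmul(60, 9) = 60 + rmul(60, 8)
rmul(60, 8) = 60 + rmul(60, 7)
rmul(60, 7) = 60 + rmul(60, 6)
rmul(60, 6) = 60 + rmul(60, 5)
rmul(60, 5) = 60 + rmul(60, 4)
rmul(60, 4) = 60 + rmul(60, 3)
rmul(60, 3) = 60 + rmul(60, 2)
rmul(60, 2) = 60 + rmul(60, 1)
rmul(60, 1) = 60 + rmul(60, 0)
rmul(60, 0) = 0  (base case)
Total: 60 + 60 + 60 + 60 + 60 + 60 + 60 + 60 + 60 + 60 + 60 + 60 + 60 + 60 + 0 = 840

840


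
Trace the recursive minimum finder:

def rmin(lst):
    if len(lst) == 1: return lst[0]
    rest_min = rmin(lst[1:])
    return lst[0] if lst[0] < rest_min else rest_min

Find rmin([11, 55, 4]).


rmin([11, 55, 4]): compare 11 with rmin([55, 4])
rmin([55, 4]): compare 55 with rmin([4])
rmin([4]) = 4  (base case)
Compare 55 with 4 -> 4
Compare 11 with 4 -> 4

4


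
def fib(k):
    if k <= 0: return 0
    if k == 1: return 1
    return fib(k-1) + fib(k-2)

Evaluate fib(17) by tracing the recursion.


Computing fib(17) bottom-up:
fib(0) = 0
fib(1) = 1
fib(2) = fib(1) + fib(0) = 1 + 0 = 1
fib(3) = fib(2) + fib(1) = 1 + 1 = 2
fib(4) = fib(3) + fib(2) = 2 + 1 = 3
fib(5) = fib(4) + fib(3) = 3 + 2 = 5
fib(6) = fib(5) + fib(4) = 5 + 3 = 8
fib(7) = fib(6) + fib(5) = 8 + 5 = 13
fib(8) = fib(7) + fib(6) = 13 + 8 = 21
fib(9) = fib(8) + fib(7) = 21 + 13 = 34
fib(10) = fib(9) + fib(8) = 34 + 21 = 55
fib(11) = fib(10) + fib(9) = 55 + 34 = 89
fib(12) = fib(11) + fib(10) = 89 + 55 = 144
fib(13) = fib(12) + fib(11) = 144 + 89 = 233
fib(14) = fib(13) + fib(12) = 233 + 144 = 377
fib(15) = fib(14) + fib(13) = 377 + 233 = 610
fib(16) = fib(15) + fib(14) = 610 + 377 = 987
fib(17) = fib(16) + fib(15) = 987 + 610 = 1597

1597


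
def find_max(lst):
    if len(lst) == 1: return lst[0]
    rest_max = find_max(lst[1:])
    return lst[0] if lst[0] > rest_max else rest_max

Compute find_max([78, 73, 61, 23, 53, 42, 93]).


find_max([78, 73, 61, 23, 53, 42, 93]): compare 78 with find_max([73, 61, 23, 53, 42, 93])
find_max([73, 61, 23, 53, 42, 93]): compare 73 with find_max([61, 23, 53, 42, 93])
find_max([61, 23, 53, 42, 93]): compare 61 with find_max([23, 53, 42, 93])
find_max([23, 53, 42, 93]): compare 23 with find_max([53, 42, 93])
find_max([53, 42, 93]): compare 53 with find_max([42, 93])
find_max([42, 93]): compare 42 with find_max([93])
find_max([93]) = 93  (base case)
Compare 42 with 93 -> 93
Compare 53 with 93 -> 93
Compare 23 with 93 -> 93
Compare 61 with 93 -> 93
Compare 73 with 93 -> 93
Compare 78 with 93 -> 93

93


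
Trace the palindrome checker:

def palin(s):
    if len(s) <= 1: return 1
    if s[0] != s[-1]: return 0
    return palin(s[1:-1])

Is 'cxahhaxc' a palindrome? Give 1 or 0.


palin('cxahhaxc'): s[0]='c' == s[-1]='c' -> check palin('xahhax')
palin('xahhax'): s[0]='x' == s[-1]='x' -> check palin('ahha')
palin('ahha'): s[0]='a' == s[-1]='a' -> check palin('hh')
palin('hh'): s[0]='h' == s[-1]='h' -> check palin('')
palin(''): len <= 1 -> return 1  (base case)
Result: 1 (palindrome)

1


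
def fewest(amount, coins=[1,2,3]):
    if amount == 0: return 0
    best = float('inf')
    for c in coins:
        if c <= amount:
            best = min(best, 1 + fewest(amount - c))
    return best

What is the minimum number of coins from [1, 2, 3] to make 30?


Building up with DP:
fewest(0) = 0
fewest(1) = min(1+fewest(0)=1+0=1) = 1
fewest(2) = min(1+fewest(1)=1+1=2, 1+fewest(0)=1+0=1) = 1
fewest(3) = min(1+fewest(2)=1+1=2, 1+fewest(1)=1+1=2, 1+fewest(0)=1+0=1) = 1
fewest(4) = min(1+fewest(3)=1+1=2, 1+fewest(2)=1+1=2, 1+fewest(1)=1+1=2) = 2
fewest(5) = min(1+fewest(4)=1+2=3, 1+fewest(3)=1+1=2, 1+fewest(2)=1+1=2) = 2
fewest(6) = min(1+fewest(5)=1+2=3, 1+fewest(4)=1+2=3, 1+fewest(3)=1+1=2) = 2
fewest(7) = min(1+fewest(6)=1+2=3, 1+fewest(5)=1+2=3, 1+fewest(4)=1+2=3) = 3
fewest(8) = min(1+fewest(7)=1+3=4, 1+fewest(6)=1+2=3, 1+fewest(5)=1+2=3) = 3
fewest(9) = min(1+fewest(8)=1+3=4, 1+fewest(7)=1+3=4, 1+fewest(6)=1+2=3) = 3
fewest(10) = min(1+fewest(9)=1+3=4, 1+fewest(8)=1+3=4, 1+fewest(7)=1+3=4) = 4
fewest(11) = min(1+fewest(10)=1+4=5, 1+fewest(9)=1+3=4, 1+fewest(8)=1+3=4) = 4
fewest(12) = min(1+fewest(11)=1+4=5, 1+fewest(10)=1+4=5, 1+fewest(9)=1+3=4) = 4
fewest(13) = min(1+fewest(12)=1+4=5, 1+fewest(11)=1+4=5, 1+fewest(10)=1+4=5) = 5
fewest(14) = min(1+fewest(13)=1+5=6, 1+fewest(12)=1+4=5, 1+fewest(11)=1+4=5) = 5
fewest(15) = min(1+fewest(14)=1+5=6, 1+fewest(13)=1+5=6, 1+fewest(12)=1+4=5) = 5
fewest(16) = min(1+fewest(15)=1+5=6, 1+fewest(14)=1+5=6, 1+fewest(13)=1+5=6) = 6
fewest(17) = min(1+fewest(16)=1+6=7, 1+fewest(15)=1+5=6, 1+fewest(14)=1+5=6) = 6
fewest(18) = min(1+fewest(17)=1+6=7, 1+fewest(16)=1+6=7, 1+fewest(15)=1+5=6) = 6
fewest(19) = min(1+fewest(18)=1+6=7, 1+fewest(17)=1+6=7, 1+fewest(16)=1+6=7) = 7
fewest(20) = min(1+fewest(19)=1+7=8, 1+fewest(18)=1+6=7, 1+fewest(17)=1+6=7) = 7
fewest(21) = min(1+fewest(20)=1+7=8, 1+fewest(19)=1+7=8, 1+fewest(18)=1+6=7) = 7
fewest(22) = min(1+fewest(21)=1+7=8, 1+fewest(20)=1+7=8, 1+fewest(19)=1+7=8) = 8
fewest(23) = min(1+fewest(22)=1+8=9, 1+fewest(21)=1+7=8, 1+fewest(20)=1+7=8) = 8
fewest(24) = min(1+fewest(23)=1+8=9, 1+fewest(22)=1+8=9, 1+fewest(21)=1+7=8) = 8
fewest(25) = min(1+fewest(24)=1+8=9, 1+fewest(23)=1+8=9, 1+fewest(22)=1+8=9) = 9
fewest(26) = min(1+fewest(25)=1+9=10, 1+fewest(24)=1+8=9, 1+fewest(23)=1+8=9) = 9
fewest(27) = min(1+fewest(26)=1+9=10, 1+fewest(25)=1+9=10, 1+fewest(24)=1+8=9) = 9
fewest(28) = min(1+fewest(27)=1+9=10, 1+fewest(26)=1+9=10, 1+fewest(25)=1+9=10) = 10
fewest(29) = min(1+fewest(28)=1+10=11, 1+fewest(27)=1+9=10, 1+fewest(26)=1+9=10) = 10
fewest(30) = min(1+fewest(29)=1+10=11, 1+fewest(28)=1+10=11, 1+fewest(27)=1+9=10) = 10

10


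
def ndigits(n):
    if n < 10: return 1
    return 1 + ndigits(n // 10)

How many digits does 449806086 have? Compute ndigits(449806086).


ndigits(449806086) = 1 + ndigits(44980608)
ndigits(44980608) = 1 + ndigits(4498060)
ndigits(4498060) = 1 + ndigits(449806)
ndigits(449806) = 1 + ndigits(44980)
ndigits(44980) = 1 + ndigits(4498)
ndigits(4498) = 1 + ndigits(449)
ndigits(449) = 1 + ndigits(44)
ndigits(44) = 1 + ndigits(4)
ndigits(4) = 1  (base case: 4 < 10)
Unwinding: 1 + 1 + 1 + 1 + 1 + 1 + 1 + 1 + 1 = 9

9


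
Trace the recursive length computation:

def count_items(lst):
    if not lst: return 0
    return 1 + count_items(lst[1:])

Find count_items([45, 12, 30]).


count_items([45, 12, 30]) = 1 + count_items([12, 30])
count_items([12, 30]) = 1 + count_items([30])
count_items([30]) = 1 + count_items([])
count_items([]) = 0  (base case)
Unwinding: 1 + 1 + 1 + 0 = 3

3


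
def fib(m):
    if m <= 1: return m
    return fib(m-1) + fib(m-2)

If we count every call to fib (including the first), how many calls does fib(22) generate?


Let C(n) = total calls for fib(n)
C(0) = 1, C(1) = 1
C(2) = 1 + C(1) + C(0) = 1 + 1 + 1 = 3
C(3) = 1 + C(2) + C(1) = 1 + 3 + 1 = 5
C(4) = 1 + C(3) + C(2) = 1 + 5 + 3 = 9
C(5) = 1 + C(4) + C(3) = 1 + 9 + 5 = 15
C(6) = 1 + C(5) + C(4) = 1 + 15 + 9 = 25
C(7) = 1 + C(6) + C(5) = 1 + 25 + 15 = 41
C(8) = 1 + C(7) + C(6) = 1 + 41 + 25 = 67
C(9) = 1 + C(8) + C(7) = 1 + 67 + 41 = 109
C(10) = 1 + C(9) + C(8) = 1 + 109 + 67 = 177
C(11) = 1 + C(10) + C(9) = 1 + 177 + 109 = 287
C(12) = 1 + C(11) + C(10) = 1 + 287 + 177 = 465
C(13) = 1 + C(12) + C(11) = 1 + 465 + 287 = 753
C(14) = 1 + C(13) + C(12) = 1 + 753 + 465 = 1219
C(15) = 1 + C(14) + C(13) = 1 + 1219 + 753 = 1973
C(16) = 1 + C(15) + C(14) = 1 + 1973 + 1219 = 3193
C(17) = 1 + C(16) + C(15) = 1 + 3193 + 1973 = 5167
C(18) = 1 + C(17) + C(16) = 1 + 5167 + 3193 = 8361
C(19) = 1 + C(18) + C(17) = 1 + 8361 + 5167 = 13529
C(20) = 1 + C(19) + C(18) = 1 + 13529 + 8361 = 21891
C(21) = 1 + C(20) + C(19) = 1 + 21891 + 13529 = 35421
C(22) = 1 + C(21) + C(20) = 1 + 35421 + 21891 = 57313

57313


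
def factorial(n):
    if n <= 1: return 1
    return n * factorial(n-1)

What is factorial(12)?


factorial(12)
= 12 * factorial(11)
= 12 * 11 * factorial(10)
= 12 * 11 * 10 * factorial(9)
= 12 * 11 * 10 * 9 * factorial(8)
= 12 * 11 * 10 * 9 * 8 * factorial(7)
= 12 * 11 * 10 * 9 * 8 * 7 * factorial(6)
= 12 * 11 * 10 * 9 * 8 * 7 * 6 * factorial(5)
= 12 * 11 * 10 * 9 * 8 * 7 * 6 * 5 * factorial(4)
= 12 * 11 * 10 * 9 * 8 * 7 * 6 * 5 * 4 * factorial(3)
= 12 * 11 * 10 * 9 * 8 * 7 * 6 * 5 * 4 * 3 * factorial(2)
= 12 * 11 * 10 * 9 * 8 * 7 * 6 * 5 * 4 * 3 * 2 * factorial(1)
= 12 * 11 * 10 * 9 * 8 * 7 * 6 * 5 * 4 * 3 * 2 * 1
= 479001600

479001600


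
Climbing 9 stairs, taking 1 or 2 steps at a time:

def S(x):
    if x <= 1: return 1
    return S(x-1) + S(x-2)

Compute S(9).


Building up from base cases:
S(0) = 1
S(1) = 1
S(2) = S(1) + S(0) = 1 + 1 = 2
S(3) = S(2) + S(1) = 2 + 1 = 3
S(4) = S(3) + S(2) = 3 + 2 = 5
S(5) = S(4) + S(3) = 5 + 3 = 8
S(6) = S(5) + S(4) = 8 + 5 = 13
S(7) = S(6) + S(5) = 13 + 8 = 21
S(8) = S(7) + S(6) = 21 + 13 = 34
S(9) = S(8) + S(7) = 34 + 21 = 55

55


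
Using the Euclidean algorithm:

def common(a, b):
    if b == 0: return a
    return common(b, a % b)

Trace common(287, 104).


common(287, 104) = common(104, 79)
common(104, 79) = common(79, 25)
common(79, 25) = common(25, 4)
common(25, 4) = common(4, 1)
common(4, 1) = common(1, 0)
common(1, 0) = 1  (base case)

1


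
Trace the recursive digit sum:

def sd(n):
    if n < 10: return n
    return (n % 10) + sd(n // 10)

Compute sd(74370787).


sd(74370787) = 7 + sd(7437078)
sd(7437078) = 8 + sd(743707)
sd(743707) = 7 + sd(74370)
sd(74370) = 0 + sd(7437)
sd(7437) = 7 + sd(743)
sd(743) = 3 + sd(74)
sd(74) = 4 + sd(7)
sd(7) = 7  (base case)
Total: 7 + 8 + 7 + 0 + 7 + 3 + 4 + 7 = 43

43


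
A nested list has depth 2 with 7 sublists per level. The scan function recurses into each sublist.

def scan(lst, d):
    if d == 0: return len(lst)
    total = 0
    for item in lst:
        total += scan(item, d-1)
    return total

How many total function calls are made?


At depth 0 (root): 1 call
At depth 1: each of 1 parents calls scan on 7 children = 7 calls
At depth 2: each of 7 parents calls scan on 7 children = 49 calls
Total: 1 + 7 + 49 = 57

57


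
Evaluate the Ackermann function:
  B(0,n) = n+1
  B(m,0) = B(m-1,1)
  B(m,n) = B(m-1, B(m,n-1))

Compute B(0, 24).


B(0, 24) = 25
Result: B(0, 24) = 25

25


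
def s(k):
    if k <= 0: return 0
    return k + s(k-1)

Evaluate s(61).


s(61)
= 61 + 60 + 59 + 58 + 57 + 56 + 55 + 54 + 53 + 52 + 51 + 50 + 49 + 48 + 47 + 46 + 45 + 44 + 43 + 42 + 41 + 40 + 39 + 38 + 37 + 36 + 35 + 34 + 33 + 32 + 31 + 30 + 29 + 28 + 27 + 26 + 25 + 24 + 23 + 22 + 21 + 20 + 19 + 18 + 17 + 16 + 15 + 14 + 13 + 12 + 11 + 10 + 9 + 8 + 7 + 6 + 5 + 4 + 3 + 2 + 1 + s(0)
= 61 + 60 + 59 + 58 + 57 + 56 + 55 + 54 + 53 + 52 + 51 + 50 + 49 + 48 + 47 + 46 + 45 + 44 + 43 + 42 + 41 + 40 + 39 + 38 + 37 + 36 + 35 + 34 + 33 + 32 + 31 + 30 + 29 + 28 + 27 + 26 + 25 + 24 + 23 + 22 + 21 + 20 + 19 + 18 + 17 + 16 + 15 + 14 + 13 + 12 + 11 + 10 + 9 + 8 + 7 + 6 + 5 + 4 + 3 + 2 + 1 + 0
= 1891

1891


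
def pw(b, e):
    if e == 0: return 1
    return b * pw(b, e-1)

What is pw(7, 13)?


pw(7, 13)
= 7 * pw(7, 12)
= 7 * 7 * pw(7, 11)
= 7 * 7 * 7 * pw(7, 10)
= 7 * 7 * 7 * 7 * pw(7, 9)
= 7 * 7 * 7 * 7 * 7 * pw(7, 8)
= 7 * 7 * 7 * 7 * 7 * 7 * pw(7, 7)
= 7 * 7 * 7 * 7 * 7 * 7 * 7 * pw(7, 6)
= 7 * 7 * 7 * 7 * 7 * 7 * 7 * 7 * pw(7, 5)
= 7 * 7 * 7 * 7 * 7 * 7 * 7 * 7 * 7 * pw(7, 4)
= 7 * 7 * 7 * 7 * 7 * 7 * 7 * 7 * 7 * 7 * pw(7, 3)
= 7 * 7 * 7 * 7 * 7 * 7 * 7 * 7 * 7 * 7 * 7 * pw(7, 2)
= 7 * 7 * 7 * 7 * 7 * 7 * 7 * 7 * 7 * 7 * 7 * 7 * pw(7, 1)
= 7 * 7 * 7 * 7 * 7 * 7 * 7 * 7 * 7 * 7 * 7 * 7 * 7 * pw(7, 0)
= 7 * 7 * 7 * 7 * 7 * 7 * 7 * 7 * 7 * 7 * 7 * 7 * 7 * 1
= 96889010407

96889010407


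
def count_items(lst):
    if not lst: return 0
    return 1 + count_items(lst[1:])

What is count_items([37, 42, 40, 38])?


count_items([37, 42, 40, 38]) = 1 + count_items([42, 40, 38])
count_items([42, 40, 38]) = 1 + count_items([40, 38])
count_items([40, 38]) = 1 + count_items([38])
count_items([38]) = 1 + count_items([])
count_items([]) = 0  (base case)
Unwinding: 1 + 1 + 1 + 1 + 0 = 4

4


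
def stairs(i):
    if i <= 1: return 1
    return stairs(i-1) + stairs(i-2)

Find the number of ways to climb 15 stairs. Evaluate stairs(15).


Building up from base cases:
stairs(0) = 1
stairs(1) = 1
stairs(2) = stairs(1) + stairs(0) = 1 + 1 = 2
stairs(3) = stairs(2) + stairs(1) = 2 + 1 = 3
stairs(4) = stairs(3) + stairs(2) = 3 + 2 = 5
stairs(5) = stairs(4) + stairs(3) = 5 + 3 = 8
stairs(6) = stairs(5) + stairs(4) = 8 + 5 = 13
stairs(7) = stairs(6) + stairs(5) = 13 + 8 = 21
stairs(8) = stairs(7) + stairs(6) = 21 + 13 = 34
stairs(9) = stairs(8) + stairs(7) = 34 + 21 = 55
stairs(10) = stairs(9) + stairs(8) = 55 + 34 = 89
stairs(11) = stairs(10) + stairs(9) = 89 + 55 = 144
stairs(12) = stairs(11) + stairs(10) = 144 + 89 = 233
stairs(13) = stairs(12) + stairs(11) = 233 + 144 = 377
stairs(14) = stairs(13) + stairs(12) = 377 + 233 = 610
stairs(15) = stairs(14) + stairs(13) = 610 + 377 = 987

987


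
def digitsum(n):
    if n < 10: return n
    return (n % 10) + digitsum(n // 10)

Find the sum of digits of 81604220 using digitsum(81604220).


digitsum(81604220) = 0 + digitsum(8160422)
digitsum(8160422) = 2 + digitsum(816042)
digitsum(816042) = 2 + digitsum(81604)
digitsum(81604) = 4 + digitsum(8160)
digitsum(8160) = 0 + digitsum(816)
digitsum(816) = 6 + digitsum(81)
digitsum(81) = 1 + digitsum(8)
digitsum(8) = 8  (base case)
Total: 0 + 2 + 2 + 4 + 0 + 6 + 1 + 8 = 23

23


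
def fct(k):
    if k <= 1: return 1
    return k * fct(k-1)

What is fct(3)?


fct(3)
= 3 * fct(2)
= 3 * 2 * fct(1)
= 3 * 2 * 1
= 6

6


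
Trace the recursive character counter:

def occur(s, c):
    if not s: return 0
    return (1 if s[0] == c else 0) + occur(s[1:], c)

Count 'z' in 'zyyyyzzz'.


s[0]='z' == 'z' -> 1
s[0]='y' != 'z' -> 0
s[0]='y' != 'z' -> 0
s[0]='y' != 'z' -> 0
s[0]='y' != 'z' -> 0
s[0]='z' == 'z' -> 1
s[0]='z' == 'z' -> 1
s[0]='z' == 'z' -> 1
Sum: 1 + 0 + 0 + 0 + 0 + 1 + 1 + 1 = 4

4


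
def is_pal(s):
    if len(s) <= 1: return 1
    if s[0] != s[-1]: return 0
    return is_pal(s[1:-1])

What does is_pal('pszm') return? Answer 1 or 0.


is_pal('pszm'): s[0]='p' != s[-1]='m' -> return 0
Result: 0 (not a palindrome)

0


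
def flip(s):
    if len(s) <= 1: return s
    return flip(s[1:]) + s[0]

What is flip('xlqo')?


flip('xlqo') = flip('lqo') + 'x'
flip('lqo') = flip('qo') + 'l'
flip('qo') = flip('o') + 'q'
flip('o') = 'o'  (base case)
Concatenating: 'o' + 'q' + 'l' + 'x' = 'oqlx'

oqlx


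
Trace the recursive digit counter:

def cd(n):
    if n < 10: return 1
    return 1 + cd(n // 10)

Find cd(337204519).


cd(337204519) = 1 + cd(33720451)
cd(33720451) = 1 + cd(3372045)
cd(3372045) = 1 + cd(337204)
cd(337204) = 1 + cd(33720)
cd(33720) = 1 + cd(3372)
cd(3372) = 1 + cd(337)
cd(337) = 1 + cd(33)
cd(33) = 1 + cd(3)
cd(3) = 1  (base case: 3 < 10)
Unwinding: 1 + 1 + 1 + 1 + 1 + 1 + 1 + 1 + 1 = 9

9
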